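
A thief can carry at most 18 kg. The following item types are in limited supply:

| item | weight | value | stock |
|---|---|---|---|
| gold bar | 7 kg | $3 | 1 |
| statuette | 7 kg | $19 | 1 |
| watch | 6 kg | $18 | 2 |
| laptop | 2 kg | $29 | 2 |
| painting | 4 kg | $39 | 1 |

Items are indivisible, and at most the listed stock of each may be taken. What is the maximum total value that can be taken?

$116

Best selections within weight 18 and stock limits:
- 1×statuette + 2×laptop + 1×painting: weight 15, value 116
- 1×watch + 2×laptop + 1×painting: weight 14, value 115
- 2×watch + 1×laptop + 1×painting: weight 18, value 104
- 1×gold bar + 2×laptop + 1×painting: weight 15, value 100
Best: $116.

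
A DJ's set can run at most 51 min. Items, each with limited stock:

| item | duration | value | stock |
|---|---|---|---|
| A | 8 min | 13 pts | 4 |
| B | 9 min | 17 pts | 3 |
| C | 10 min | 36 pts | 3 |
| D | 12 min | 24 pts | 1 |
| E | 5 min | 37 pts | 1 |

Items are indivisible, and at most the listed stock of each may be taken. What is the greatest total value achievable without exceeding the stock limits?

Best selections within duration 51 and stock limits:
- 2×A + 3×C + 1×E: duration 51, value 171
- 3×C + 1×D + 1×E: duration 47, value 169
- 1×B + 3×C + 1×E: duration 44, value 162
- 1×A + 3×C + 1×E: duration 43, value 158
Best: 171 pts.

171 pts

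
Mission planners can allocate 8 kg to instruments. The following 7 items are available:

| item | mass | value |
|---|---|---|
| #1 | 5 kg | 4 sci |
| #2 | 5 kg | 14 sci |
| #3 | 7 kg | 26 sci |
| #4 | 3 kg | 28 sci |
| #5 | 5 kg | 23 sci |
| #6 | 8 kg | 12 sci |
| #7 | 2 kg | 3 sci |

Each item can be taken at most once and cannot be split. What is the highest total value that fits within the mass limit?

This is a 0/1 knapsack; check combinations near the capacity.
- #4+#5: mass 3+5=8, value 28+23=51
- #2+#4: mass 5+3=8, value 14+28=42
- #1+#4: mass 5+3=8, value 4+28=32
- #4+#7: mass 3+2=5, value 28+3=31
- #4: mass 3, value 28
Best: 51 sci.

51 sci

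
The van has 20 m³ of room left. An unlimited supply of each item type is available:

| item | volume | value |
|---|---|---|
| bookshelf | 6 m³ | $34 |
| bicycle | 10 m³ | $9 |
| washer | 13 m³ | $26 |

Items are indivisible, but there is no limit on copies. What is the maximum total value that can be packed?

Best value-per-unit is bookshelf at 34/6, and filling with it alone uses volume 3×6=18. No mix of the others beats 3×34 = 102.

$102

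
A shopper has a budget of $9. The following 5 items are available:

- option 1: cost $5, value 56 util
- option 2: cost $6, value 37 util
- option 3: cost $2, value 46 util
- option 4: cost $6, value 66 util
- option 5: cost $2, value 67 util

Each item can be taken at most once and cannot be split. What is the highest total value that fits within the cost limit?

169 util

This is a 0/1 knapsack; check combinations near the capacity.
- option 1+option 3+option 5: cost 5+2+2=9, value 56+46+67=169
- option 4+option 5: cost 6+2=8, value 66+67=133
- option 1+option 5: cost 5+2=7, value 56+67=123
- option 3+option 5: cost 2+2=4, value 46+67=113
Best: 169 util.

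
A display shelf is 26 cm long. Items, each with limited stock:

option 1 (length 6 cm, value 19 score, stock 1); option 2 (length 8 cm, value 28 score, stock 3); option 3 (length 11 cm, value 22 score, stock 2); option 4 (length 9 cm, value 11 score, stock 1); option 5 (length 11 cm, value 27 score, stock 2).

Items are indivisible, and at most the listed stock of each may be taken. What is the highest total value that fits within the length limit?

84 score

Best selections within length 26 and stock limits:
- 3×option 2: length 24, value 84
- 1×option 1 + 2×option 2: length 22, value 75
- 1×option 1 + 1×option 2 + 1×option 5: length 25, value 74
- 1×option 1 + 1×option 2 + 1×option 3: length 25, value 69
Best: 84 score.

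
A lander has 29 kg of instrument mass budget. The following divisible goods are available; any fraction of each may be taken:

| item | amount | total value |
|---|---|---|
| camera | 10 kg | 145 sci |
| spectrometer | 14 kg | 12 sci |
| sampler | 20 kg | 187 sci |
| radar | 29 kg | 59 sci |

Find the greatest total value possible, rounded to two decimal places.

322.65

Take in order of value per unit:
- camera (145/10 per unit): all 10 → value 145, running total 145.00
- sampler (187/20 per unit): 19 of 20 → value 19×187/20 = 177.6500, running total 322.65
Total 322.65.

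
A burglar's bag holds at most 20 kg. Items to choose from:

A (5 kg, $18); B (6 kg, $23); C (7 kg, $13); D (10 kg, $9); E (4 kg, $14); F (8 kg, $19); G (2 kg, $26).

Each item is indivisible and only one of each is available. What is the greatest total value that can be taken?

Check high-value combinations within 20 kg:
- B+E+F+G: weight 6+4+8+2=20, value 23+14+19+26=82
- A+B+E+G: weight 5+6+4+2=17, value 18+23+14+26=81
- A+B+C+G: weight 5+6+7+2=20, value 18+23+13+26=80
- A+E+F+G: weight 5+4+8+2=19, value 18+14+19+26=77
Best: $82.

$82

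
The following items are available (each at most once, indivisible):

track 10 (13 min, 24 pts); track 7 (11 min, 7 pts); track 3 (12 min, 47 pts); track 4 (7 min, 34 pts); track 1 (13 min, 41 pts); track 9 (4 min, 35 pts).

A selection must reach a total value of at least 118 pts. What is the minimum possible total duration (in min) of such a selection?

29

Subsets with value ≥ 118, sorted by total duration:
- track 3+track 1+track 9: duration 29, value 123
- track 3+track 4+track 1: duration 32, value 122
- track 7+track 3+track 4+track 9: duration 34, value 123
Minimum duration: 29 min.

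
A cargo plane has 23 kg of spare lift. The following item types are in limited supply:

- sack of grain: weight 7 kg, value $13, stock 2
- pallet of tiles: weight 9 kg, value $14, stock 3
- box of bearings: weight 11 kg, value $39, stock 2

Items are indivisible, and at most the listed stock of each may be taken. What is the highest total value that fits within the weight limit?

$78

Top feasible selections:
- 2×box of bearings: weight 22, value 78
- 1×pallet of tiles + 1×box of bearings: weight 20, value 53
Best: $78.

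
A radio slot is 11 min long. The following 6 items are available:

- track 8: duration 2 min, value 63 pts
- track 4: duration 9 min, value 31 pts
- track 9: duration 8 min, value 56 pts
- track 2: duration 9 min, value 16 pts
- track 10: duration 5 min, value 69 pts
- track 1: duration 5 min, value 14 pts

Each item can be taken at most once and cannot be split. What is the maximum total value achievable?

This is a 0/1 knapsack; check combinations near the capacity.
- track 8+track 10: duration 2+5=7, value 63+69=132
- track 8+track 9: duration 2+8=10, value 63+56=119
- track 8+track 4: duration 2+9=11, value 63+31=94
- track 10+track 1: duration 5+5=10, value 69+14=83
- track 8+track 2: duration 2+9=11, value 63+16=79
Best: 132 pts.

132 pts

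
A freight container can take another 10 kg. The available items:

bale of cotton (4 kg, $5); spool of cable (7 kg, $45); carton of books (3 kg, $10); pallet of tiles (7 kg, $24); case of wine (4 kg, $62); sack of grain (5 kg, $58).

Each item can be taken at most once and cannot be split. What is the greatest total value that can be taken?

$120

Check high-value combinations within 10 kg:
- case of wine+sack of grain: weight 4+5=9, value 62+58=120
- carton of books+case of wine: weight 3+4=7, value 10+62=72
- carton of books+sack of grain: weight 3+5=8, value 10+58=68
- bale of cotton+case of wine: weight 4+4=8, value 5+62=67
Best: $120.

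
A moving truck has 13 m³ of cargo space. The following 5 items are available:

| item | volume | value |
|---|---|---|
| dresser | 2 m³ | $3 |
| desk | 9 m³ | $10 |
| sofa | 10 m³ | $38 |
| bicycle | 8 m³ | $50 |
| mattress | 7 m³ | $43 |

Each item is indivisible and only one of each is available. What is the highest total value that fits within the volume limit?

$53

Check high-value combinations within 13 m³:
- dresser+bicycle: volume 2+8=10, value 3+50=53
- bicycle: volume 8, value 50
- dresser+mattress: volume 2+7=9, value 3+43=46
Best: $53.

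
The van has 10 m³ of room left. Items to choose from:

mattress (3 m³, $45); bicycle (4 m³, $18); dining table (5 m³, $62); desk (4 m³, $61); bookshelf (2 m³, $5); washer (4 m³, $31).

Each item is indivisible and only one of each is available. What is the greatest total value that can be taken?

$123

Check high-value combinations within 10 m³:
- dining table+desk: volume 5+4=9, value 62+61=123
- mattress+dining table+bookshelf: volume 3+5+2=10, value 45+62+5=112
- mattress+desk+bookshelf: volume 3+4+2=9, value 45+61+5=111
- mattress+dining table: volume 3+5=8, value 45+62=107
Best: $123.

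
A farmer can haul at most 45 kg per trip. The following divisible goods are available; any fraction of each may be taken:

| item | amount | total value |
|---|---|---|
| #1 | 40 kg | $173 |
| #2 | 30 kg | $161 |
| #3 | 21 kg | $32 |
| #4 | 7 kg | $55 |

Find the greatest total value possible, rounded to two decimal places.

Take in order of value per unit:
- #4 (55/7 per unit): all 7 → value 55, running total 55.00
- #2 (161/30 per unit): all 30 → value 161, running total 216.00
- #1 (173/40 per unit): 8 of 40 → value 8×173/40 = 34.6000, running total 250.60
Total 250.60.

250.60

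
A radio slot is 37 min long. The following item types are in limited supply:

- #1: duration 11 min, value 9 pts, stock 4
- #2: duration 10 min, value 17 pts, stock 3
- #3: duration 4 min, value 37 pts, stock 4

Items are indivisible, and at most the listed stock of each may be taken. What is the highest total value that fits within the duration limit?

182 pts

Top feasible selections:
- 2×#2 + 4×#3: duration 36, value 182
- 1×#1 + 1×#2 + 4×#3: duration 37, value 174
- 1×#2 + 4×#3: duration 26, value 165
- 1×#1 + 4×#3: duration 27, value 157
Best: 182 pts.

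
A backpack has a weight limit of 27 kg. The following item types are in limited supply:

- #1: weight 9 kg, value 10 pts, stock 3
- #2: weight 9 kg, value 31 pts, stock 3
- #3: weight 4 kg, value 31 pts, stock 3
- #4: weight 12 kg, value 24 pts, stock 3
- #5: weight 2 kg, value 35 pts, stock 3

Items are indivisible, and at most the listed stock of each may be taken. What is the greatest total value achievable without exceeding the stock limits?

Top feasible selections:
- 1×#2 + 3×#3 + 3×#5: weight 27, value 229
- 1×#1 + 3×#3 + 3×#5: weight 27, value 208
Best: 229 pts.

229 pts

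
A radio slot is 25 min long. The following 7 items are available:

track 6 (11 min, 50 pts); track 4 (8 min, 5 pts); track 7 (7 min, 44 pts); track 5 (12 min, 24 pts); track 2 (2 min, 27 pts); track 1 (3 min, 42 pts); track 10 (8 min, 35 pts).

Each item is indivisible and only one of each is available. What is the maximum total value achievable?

Check high-value combinations within 25 min:
- track 6+track 7+track 2+track 1: duration 11+7+2+3=23, value 50+44+27+42=163
- track 6+track 2+track 1+track 10: duration 11+2+3+8=24, value 50+27+42+35=154
- track 7+track 2+track 1+track 10: duration 7+2+3+8=20, value 44+27+42+35=148
- track 7+track 5+track 2+track 1: duration 7+12+2+3=24, value 44+24+27+42=137
Best: 163 pts.

163 pts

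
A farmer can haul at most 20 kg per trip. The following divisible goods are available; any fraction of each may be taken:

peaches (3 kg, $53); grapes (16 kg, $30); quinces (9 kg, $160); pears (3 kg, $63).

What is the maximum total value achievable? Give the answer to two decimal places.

Take in order of value per unit:
- pears (63/3 per unit): all 3 → value 63, running total 63.00
- quinces (160/9 per unit): all 9 → value 160, running total 223.00
- peaches (53/3 per unit): all 3 → value 53, running total 276.00
- grapes (30/16 per unit): 5 of 16 → value 5×30/16 = 9.3750, running total 285.38
Total 285.38.

285.38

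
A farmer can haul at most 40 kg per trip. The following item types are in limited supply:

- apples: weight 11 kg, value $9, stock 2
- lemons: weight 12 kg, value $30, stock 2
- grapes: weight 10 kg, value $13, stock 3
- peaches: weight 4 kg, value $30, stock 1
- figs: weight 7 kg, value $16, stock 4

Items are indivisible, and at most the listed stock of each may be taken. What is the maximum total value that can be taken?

Best selections within weight 40 and stock limits:
- 1×lemons + 1×peaches + 3×figs: weight 37, value 108
- 2×lemons + 1×peaches + 1×figs: weight 35, value 106
- 1×lemons + 1×grapes + 1×peaches + 2×figs: weight 40, value 105
- 2×lemons + 1×grapes + 1×peaches: weight 38, value 103
Best: $108.

$108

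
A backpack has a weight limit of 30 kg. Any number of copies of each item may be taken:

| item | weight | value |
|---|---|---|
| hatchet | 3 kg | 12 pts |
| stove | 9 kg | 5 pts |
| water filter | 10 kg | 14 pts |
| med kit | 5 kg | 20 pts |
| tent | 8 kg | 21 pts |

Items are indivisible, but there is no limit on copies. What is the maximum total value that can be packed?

120 pts

Best value-per-unit is hatchet at 12/3, and filling with it alone uses weight 10×3=30. No mix of the others beats 10×12 = 120.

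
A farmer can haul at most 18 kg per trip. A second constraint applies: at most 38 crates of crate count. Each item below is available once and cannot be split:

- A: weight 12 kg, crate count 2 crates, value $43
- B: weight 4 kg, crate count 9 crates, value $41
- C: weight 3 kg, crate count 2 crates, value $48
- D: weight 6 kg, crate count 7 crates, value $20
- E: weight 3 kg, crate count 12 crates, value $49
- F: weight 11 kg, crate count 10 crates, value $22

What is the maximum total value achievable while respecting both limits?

Feasible sets respecting both limits:
- B+C+D+E: weight 16, crate count 30, value 158
- A+C+E: weight 18, crate count 16, value 140
- B+C+E: weight 10, crate count 23, value 138
Best: $158.

$158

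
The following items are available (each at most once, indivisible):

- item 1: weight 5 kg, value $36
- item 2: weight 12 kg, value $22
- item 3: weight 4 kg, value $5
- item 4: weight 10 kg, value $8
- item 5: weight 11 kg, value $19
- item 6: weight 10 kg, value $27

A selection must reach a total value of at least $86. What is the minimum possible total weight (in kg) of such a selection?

Subsets with value ≥ 86, sorted by total weight:
- item 1+item 3+item 5+item 6: weight 30, value 87
- item 1+item 2+item 3+item 6: weight 31, value 90
- item 1+item 4+item 5+item 6: weight 36, value 90
Minimum weight: 30 kg.

30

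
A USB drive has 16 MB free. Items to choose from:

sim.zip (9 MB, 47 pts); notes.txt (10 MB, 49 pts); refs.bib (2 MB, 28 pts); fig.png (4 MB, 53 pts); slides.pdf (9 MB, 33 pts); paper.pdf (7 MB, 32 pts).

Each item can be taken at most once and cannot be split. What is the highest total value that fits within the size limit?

130 pts

Check high-value combinations within 16 MB:
- notes.txt+refs.bib+fig.png: size 10+2+4=16, value 49+28+53=130
- sim.zip+refs.bib+fig.png: size 9+2+4=15, value 47+28+53=128
- refs.bib+fig.png+slides.pdf: size 2+4+9=15, value 28+53+33=114
- refs.bib+fig.png+paper.pdf: size 2+4+7=13, value 28+53+32=113
Best: 130 pts.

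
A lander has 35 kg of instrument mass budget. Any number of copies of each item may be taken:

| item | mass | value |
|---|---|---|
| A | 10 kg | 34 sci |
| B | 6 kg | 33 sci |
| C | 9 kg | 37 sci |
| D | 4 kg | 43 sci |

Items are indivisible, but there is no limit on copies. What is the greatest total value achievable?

Best value-per-unit is D at 43/4, and filling with it alone uses mass 8×4=32. No mix of the others beats 8×43 = 344.

344 sci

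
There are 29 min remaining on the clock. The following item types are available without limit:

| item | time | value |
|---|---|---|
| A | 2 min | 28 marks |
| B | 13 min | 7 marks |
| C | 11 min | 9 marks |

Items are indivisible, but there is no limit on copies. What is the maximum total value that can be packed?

Best value-per-unit is A at 28/2, and filling with it alone uses time 14×2=28. No mix of the others beats 14×28 = 392.

392 marks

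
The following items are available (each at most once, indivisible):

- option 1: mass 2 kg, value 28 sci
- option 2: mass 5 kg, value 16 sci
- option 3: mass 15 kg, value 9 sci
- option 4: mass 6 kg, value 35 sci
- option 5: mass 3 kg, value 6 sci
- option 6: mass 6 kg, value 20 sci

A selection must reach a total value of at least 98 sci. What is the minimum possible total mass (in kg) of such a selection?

19

Subsets with value ≥ 98, sorted by total mass:
- option 1+option 2+option 4+option 6: mass 19, value 99
- option 1+option 2+option 4+option 5+option 6: mass 22, value 105
Minimum mass: 19 kg.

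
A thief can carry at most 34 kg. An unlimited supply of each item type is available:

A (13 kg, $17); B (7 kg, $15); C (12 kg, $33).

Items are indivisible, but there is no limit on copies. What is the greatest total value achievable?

Best value-per-unit is C at 33/12; filling with it alone gives 2×33 = 66.
Optimal mix: 1×B + 2×C → weight 31, value 81.

$81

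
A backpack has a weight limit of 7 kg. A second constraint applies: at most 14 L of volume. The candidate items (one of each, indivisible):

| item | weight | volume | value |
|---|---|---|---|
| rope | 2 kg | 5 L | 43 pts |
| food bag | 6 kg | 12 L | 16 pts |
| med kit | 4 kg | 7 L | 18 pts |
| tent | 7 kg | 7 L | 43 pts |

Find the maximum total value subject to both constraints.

61 pts

Feasible sets respecting both limits:
- rope+med kit: weight 6, volume 12, value 61
- rope: weight 2, volume 5, value 43
- tent: weight 7, volume 7, value 43
- med kit: weight 4, volume 7, value 18
Best: 61 pts.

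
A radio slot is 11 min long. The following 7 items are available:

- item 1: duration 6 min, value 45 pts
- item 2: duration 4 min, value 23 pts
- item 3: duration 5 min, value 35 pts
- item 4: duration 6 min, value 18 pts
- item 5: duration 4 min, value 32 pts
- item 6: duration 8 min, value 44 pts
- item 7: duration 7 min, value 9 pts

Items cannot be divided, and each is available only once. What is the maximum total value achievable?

80 pts

Check high-value combinations within 11 min:
- item 1+item 3: duration 6+5=11, value 45+35=80
- item 1+item 5: duration 6+4=10, value 45+32=77
- item 1+item 2: duration 6+4=10, value 45+23=68
Best: 80 pts.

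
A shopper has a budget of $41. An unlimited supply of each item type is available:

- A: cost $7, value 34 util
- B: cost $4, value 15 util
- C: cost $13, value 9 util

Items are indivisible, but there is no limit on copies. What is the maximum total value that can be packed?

Best value-per-unit is A at 34/7; filling with it alone gives 5×34 = 170.
Optimal mix: 5×A + 1×B → cost 39, value 185.

185 util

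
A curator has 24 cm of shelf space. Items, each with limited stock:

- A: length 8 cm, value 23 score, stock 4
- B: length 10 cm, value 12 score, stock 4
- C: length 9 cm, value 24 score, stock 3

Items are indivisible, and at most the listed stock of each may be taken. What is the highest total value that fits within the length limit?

69 score

Best selections within length 24 and stock limits:
- 3×A: length 24, value 69
- 2×C: length 18, value 48
- 1×A + 1×C: length 17, value 47
- 2×A: length 16, value 46
Best: 69 score.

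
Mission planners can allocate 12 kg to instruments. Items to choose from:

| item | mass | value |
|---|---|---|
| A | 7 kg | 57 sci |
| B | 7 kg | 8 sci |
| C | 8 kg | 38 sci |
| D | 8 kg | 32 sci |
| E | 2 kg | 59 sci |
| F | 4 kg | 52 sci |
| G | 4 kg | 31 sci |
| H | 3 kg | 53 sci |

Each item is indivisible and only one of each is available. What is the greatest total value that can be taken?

169 sci

Check high-value combinations within 12 kg:
- A+E+H: mass 7+2+3=12, value 57+59+53=169
- E+F+H: mass 2+4+3=9, value 59+52+53=164
- E+G+H: mass 2+4+3=9, value 59+31+53=143
- E+F+G: mass 2+4+4=10, value 59+52+31=142
Best: 169 sci.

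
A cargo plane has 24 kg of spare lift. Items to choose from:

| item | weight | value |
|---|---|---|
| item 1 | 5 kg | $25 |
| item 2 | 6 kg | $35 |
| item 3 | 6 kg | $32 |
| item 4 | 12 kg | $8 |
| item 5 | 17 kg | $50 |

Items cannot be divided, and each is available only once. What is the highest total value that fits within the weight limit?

$92

This is a 0/1 knapsack; check combinations near the capacity.
- item 1+item 2+item 3: weight 5+6+6=17, value 25+35+32=92
- item 2+item 5: weight 6+17=23, value 35+50=85
- item 3+item 5: weight 6+17=23, value 32+50=82
- item 1+item 5: weight 5+17=22, value 25+50=75
- item 2+item 3+item 4: weight 6+6+12=24, value 35+32+8=75
Best: $92.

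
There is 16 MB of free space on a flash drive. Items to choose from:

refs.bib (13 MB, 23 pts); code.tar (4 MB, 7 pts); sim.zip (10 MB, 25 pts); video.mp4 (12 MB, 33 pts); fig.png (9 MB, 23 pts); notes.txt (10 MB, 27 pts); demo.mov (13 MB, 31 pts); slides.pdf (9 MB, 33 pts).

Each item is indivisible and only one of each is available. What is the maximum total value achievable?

40 pts

Check high-value combinations within 16 MB:
- code.tar+slides.pdf: size 4+9=13, value 7+33=40
- code.tar+video.mp4: size 4+12=16, value 7+33=40
- code.tar+notes.txt: size 4+10=14, value 7+27=34
Best: 40 pts.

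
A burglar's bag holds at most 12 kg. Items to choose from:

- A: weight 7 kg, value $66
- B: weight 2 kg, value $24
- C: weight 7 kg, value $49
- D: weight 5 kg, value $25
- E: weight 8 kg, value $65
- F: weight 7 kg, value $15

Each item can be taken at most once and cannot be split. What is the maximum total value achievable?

$91

This is a 0/1 knapsack; check combinations near the capacity.
- A+D: weight 7+5=12, value 66+25=91
- A+B: weight 7+2=9, value 66+24=90
- B+E: weight 2+8=10, value 24+65=89
- C+D: weight 7+5=12, value 49+25=74
- B+C: weight 2+7=9, value 24+49=73
Best: $91.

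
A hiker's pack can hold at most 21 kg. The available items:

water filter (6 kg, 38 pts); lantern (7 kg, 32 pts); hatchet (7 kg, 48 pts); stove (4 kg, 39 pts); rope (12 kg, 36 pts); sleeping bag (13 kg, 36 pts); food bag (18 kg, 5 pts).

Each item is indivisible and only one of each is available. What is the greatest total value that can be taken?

This is a 0/1 knapsack; check combinations near the capacity.
- water filter+hatchet+stove: weight 6+7+4=17, value 38+48+39=125
- lantern+hatchet+stove: weight 7+7+4=18, value 32+48+39=119
- water filter+lantern+hatchet: weight 6+7+7=20, value 38+32+48=118
- water filter+lantern+stove: weight 6+7+4=17, value 38+32+39=109
- hatchet+stove: weight 7+4=11, value 48+39=87
Best: 125 pts.

125 pts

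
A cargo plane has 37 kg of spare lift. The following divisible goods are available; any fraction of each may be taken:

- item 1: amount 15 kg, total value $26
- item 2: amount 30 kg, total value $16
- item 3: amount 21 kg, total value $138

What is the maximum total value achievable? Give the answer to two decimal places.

164.53

Take in order of value per unit:
- item 3 (138/21 per unit): all 21 → value 138, running total 138.00
- item 1 (26/15 per unit): all 15 → value 26, running total 164.00
- item 2 (16/30 per unit): 1 of 30 → value 1×16/30 = 0.5333, running total 164.53
Total 164.53.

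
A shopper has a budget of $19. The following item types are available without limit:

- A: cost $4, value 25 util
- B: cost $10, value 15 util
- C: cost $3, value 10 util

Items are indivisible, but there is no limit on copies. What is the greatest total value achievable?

110 util

Best value-per-unit is A at 25/4; filling with it alone gives 4×25 = 100.
Optimal mix: 4×A + 1×C → cost 19, value 110.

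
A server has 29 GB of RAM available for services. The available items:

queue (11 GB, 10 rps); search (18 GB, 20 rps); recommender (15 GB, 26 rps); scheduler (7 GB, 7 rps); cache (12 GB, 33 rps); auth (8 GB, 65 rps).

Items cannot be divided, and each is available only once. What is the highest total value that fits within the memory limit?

Check high-value combinations within 29 GB:
- scheduler+cache+auth: memory 7+12+8=27, value 7+33+65=105
- cache+auth: memory 12+8=20, value 33+65=98
- recommender+auth: memory 15+8=23, value 26+65=91
Best: 105 rps.

105 rps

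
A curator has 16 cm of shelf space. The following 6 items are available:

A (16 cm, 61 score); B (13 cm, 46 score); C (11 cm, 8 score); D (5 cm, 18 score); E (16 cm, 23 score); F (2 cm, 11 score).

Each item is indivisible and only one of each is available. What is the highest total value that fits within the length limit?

61 score

Check high-value combinations within 16 cm:
- A: length 16, value 61
- B+F: length 13+2=15, value 46+11=57
- B: length 13, value 46
- D+F: length 5+2=7, value 18+11=29
- C+D: length 11+5=16, value 8+18=26
Best: 61 score.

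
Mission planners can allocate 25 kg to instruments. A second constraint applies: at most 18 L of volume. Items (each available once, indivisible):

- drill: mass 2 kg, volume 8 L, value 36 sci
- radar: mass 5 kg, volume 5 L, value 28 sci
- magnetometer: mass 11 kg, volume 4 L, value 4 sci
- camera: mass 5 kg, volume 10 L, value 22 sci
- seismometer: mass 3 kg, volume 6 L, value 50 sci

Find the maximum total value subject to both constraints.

Feasible sets respecting both limits:
- drill+magnetometer+seismometer: mass 16, volume 18, value 90
- drill+seismometer: mass 5, volume 14, value 86
- radar+magnetometer+seismometer: mass 19, volume 15, value 82
Best: 90 sci.

90 sci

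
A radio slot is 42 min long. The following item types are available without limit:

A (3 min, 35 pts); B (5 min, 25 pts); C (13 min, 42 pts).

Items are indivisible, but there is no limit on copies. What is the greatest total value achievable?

Best value-per-unit is A at 35/3, and filling with it alone uses duration 14×3=42. No mix of the others beats 14×35 = 490.

490 pts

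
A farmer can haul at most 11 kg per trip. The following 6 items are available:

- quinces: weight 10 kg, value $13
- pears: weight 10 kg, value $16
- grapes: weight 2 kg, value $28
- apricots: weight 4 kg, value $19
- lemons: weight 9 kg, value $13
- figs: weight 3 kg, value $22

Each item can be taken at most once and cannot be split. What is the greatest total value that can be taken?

Check high-value combinations within 11 kg:
- grapes+apricots+figs: weight 2+4+3=9, value 28+19+22=69
- grapes+figs: weight 2+3=5, value 28+22=50
- grapes+apricots: weight 2+4=6, value 28+19=47
- apricots+figs: weight 4+3=7, value 19+22=41
Best: $69.

$69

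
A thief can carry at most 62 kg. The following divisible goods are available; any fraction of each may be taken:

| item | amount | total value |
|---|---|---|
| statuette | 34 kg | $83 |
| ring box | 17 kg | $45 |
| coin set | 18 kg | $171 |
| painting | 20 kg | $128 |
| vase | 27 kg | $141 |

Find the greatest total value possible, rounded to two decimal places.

Take in order of value per unit:
- coin set (171/18 per unit): all 18 → value 171, running total 171.00
- painting (128/20 per unit): all 20 → value 128, running total 299.00
- vase (141/27 per unit): 24 of 27 → value 24×141/27 = 125.3333, running total 424.33
Total 424.33.

424.33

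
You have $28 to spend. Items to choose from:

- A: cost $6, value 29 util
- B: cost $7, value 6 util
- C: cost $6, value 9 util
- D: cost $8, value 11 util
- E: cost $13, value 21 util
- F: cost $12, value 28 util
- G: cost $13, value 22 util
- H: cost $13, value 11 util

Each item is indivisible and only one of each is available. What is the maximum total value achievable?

Check high-value combinations within $28:
- A+D+F: cost 6+8+12=26, value 29+11+28=68
- A+C+F: cost 6+6+12=24, value 29+9+28=66
- A+B+F: cost 6+7+12=25, value 29+6+28=63
- A+D+G: cost 6+8+13=27, value 29+11+22=62
- A+D+E: cost 6+8+13=27, value 29+11+21=61
Best: 68 util.

68 util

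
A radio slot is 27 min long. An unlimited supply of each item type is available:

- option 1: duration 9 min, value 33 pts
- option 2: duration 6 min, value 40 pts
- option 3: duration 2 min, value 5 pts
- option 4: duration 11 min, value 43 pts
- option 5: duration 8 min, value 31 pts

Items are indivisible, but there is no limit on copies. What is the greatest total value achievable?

165 pts

Best value-per-unit is option 2 at 40/6; filling with it alone gives 4×40 = 160.
Optimal mix: 4×option 2 + 1×option 3 → duration 26, value 165.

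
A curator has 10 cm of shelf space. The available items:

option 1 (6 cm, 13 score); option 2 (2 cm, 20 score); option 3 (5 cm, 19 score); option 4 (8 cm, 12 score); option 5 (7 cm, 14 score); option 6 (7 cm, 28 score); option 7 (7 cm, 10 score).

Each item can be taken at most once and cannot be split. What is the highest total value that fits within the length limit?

48 score

This is a 0/1 knapsack; check combinations near the capacity.
- option 2+option 6: length 2+7=9, value 20+28=48
- option 2+option 3: length 2+5=7, value 20+19=39
- option 2+option 5: length 2+7=9, value 20+14=34
- option 1+option 2: length 6+2=8, value 13+20=33
- option 2+option 4: length 2+8=10, value 20+12=32
Best: 48 score.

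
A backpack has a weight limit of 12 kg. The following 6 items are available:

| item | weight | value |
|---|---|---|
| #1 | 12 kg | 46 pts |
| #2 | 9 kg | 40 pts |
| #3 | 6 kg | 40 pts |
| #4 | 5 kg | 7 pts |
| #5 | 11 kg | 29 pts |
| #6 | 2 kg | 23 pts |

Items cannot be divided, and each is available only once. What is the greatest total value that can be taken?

63 pts

This is a 0/1 knapsack; check combinations near the capacity.
- #3+#6: weight 6+2=8, value 40+23=63
- #2+#6: weight 9+2=11, value 40+23=63
- #3+#4: weight 6+5=11, value 40+7=47
- #1: weight 12, value 46
Best: 63 pts.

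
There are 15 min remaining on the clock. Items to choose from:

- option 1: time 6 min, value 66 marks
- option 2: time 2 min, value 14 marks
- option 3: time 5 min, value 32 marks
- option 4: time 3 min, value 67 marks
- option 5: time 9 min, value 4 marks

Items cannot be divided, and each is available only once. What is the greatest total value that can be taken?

165 marks

Check high-value combinations within 15 min:
- option 1+option 3+option 4: time 6+5+3=14, value 66+32+67=165
- option 1+option 2+option 4: time 6+2+3=11, value 66+14+67=147
- option 1+option 4: time 6+3=9, value 66+67=133
- option 2+option 3+option 4: time 2+5+3=10, value 14+32+67=113
- option 1+option 2+option 3: time 6+2+5=13, value 66+14+32=112
Best: 165 marks.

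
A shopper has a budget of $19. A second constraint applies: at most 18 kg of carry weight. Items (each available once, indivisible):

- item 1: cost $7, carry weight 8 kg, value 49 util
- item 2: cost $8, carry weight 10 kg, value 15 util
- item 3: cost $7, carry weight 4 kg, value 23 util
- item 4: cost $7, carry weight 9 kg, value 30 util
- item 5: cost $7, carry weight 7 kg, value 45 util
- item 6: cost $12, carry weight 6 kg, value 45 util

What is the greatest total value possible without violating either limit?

94 util

Feasible sets respecting both limits:
- item 1+item 5: cost 14, carry weight 15, value 94
- item 1+item 6: cost 19, carry weight 14, value 94
- item 5+item 6: cost 19, carry weight 13, value 90
- item 1+item 4: cost 14, carry weight 17, value 79
Best: 94 util.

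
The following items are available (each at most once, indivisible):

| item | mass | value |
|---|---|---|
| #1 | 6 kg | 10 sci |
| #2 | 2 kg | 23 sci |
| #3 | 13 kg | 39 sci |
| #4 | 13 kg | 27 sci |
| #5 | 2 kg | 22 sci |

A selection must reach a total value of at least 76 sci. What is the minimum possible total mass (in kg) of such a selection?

Subsets with value ≥ 76, sorted by total mass:
- #2+#3+#5: mass 17, value 84
- #1+#2+#3+#5: mass 23, value 94
Minimum mass: 17 kg.

17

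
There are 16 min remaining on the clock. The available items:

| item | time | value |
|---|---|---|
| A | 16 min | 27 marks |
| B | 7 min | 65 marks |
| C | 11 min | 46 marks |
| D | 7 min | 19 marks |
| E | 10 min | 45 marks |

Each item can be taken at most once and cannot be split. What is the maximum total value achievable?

84 marks

Check high-value combinations within 16 min:
- B+D: time 7+7=14, value 65+19=84
- B: time 7, value 65
- C: time 11, value 46
- E: time 10, value 45
Best: 84 marks.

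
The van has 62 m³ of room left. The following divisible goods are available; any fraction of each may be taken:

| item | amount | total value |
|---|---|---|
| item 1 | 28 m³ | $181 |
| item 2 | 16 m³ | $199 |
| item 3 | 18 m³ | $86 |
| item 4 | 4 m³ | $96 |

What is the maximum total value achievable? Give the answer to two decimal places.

Take in order of value per unit:
- item 4 (96/4 per unit): all 4 → value 96, running total 96.00
- item 2 (199/16 per unit): all 16 → value 199, running total 295.00
- item 1 (181/28 per unit): all 28 → value 181, running total 476.00
- item 3 (86/18 per unit): 14 of 18 → value 14×86/18 = 66.8889, running total 542.89
Total 542.89.

542.89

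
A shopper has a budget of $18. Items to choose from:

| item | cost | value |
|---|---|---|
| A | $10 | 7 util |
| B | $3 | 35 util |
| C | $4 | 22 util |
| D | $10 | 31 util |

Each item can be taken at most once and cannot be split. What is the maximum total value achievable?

88 util

Check high-value combinations within $18:
- B+C+D: cost 3+4+10=17, value 35+22+31=88
- B+D: cost 3+10=13, value 35+31=66
- A+B+C: cost 10+3+4=17, value 7+35+22=64
- B+C: cost 3+4=7, value 35+22=57
- C+D: cost 4+10=14, value 22+31=53
Best: 88 util.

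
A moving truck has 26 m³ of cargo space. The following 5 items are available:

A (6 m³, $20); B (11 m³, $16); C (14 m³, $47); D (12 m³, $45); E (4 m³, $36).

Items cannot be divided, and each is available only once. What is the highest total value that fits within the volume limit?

Check high-value combinations within 26 m³:
- A+C+E: volume 6+14+4=24, value 20+47+36=103
- A+D+E: volume 6+12+4=22, value 20+45+36=101
- C+D: volume 14+12=26, value 47+45=92
- C+E: volume 14+4=18, value 47+36=83
- D+E: volume 12+4=16, value 45+36=81
Best: $103.

$103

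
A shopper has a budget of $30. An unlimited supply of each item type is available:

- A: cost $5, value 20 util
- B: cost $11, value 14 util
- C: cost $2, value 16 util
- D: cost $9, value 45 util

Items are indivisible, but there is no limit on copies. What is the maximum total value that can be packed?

Best value-per-unit is C at 16/2, and filling with it alone uses cost 15×2=30. No mix of the others beats 15×16 = 240.

240 util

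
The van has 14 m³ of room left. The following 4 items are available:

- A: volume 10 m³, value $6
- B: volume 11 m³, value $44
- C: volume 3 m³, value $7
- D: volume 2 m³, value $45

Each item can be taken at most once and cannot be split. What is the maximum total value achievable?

$89

Check high-value combinations within 14 m³:
- B+D: volume 11+2=13, value 44+45=89
- C+D: volume 3+2=5, value 7+45=52
- A+D: volume 10+2=12, value 6+45=51
- B+C: volume 11+3=14, value 44+7=51
- D: volume 2, value 45
Best: $89.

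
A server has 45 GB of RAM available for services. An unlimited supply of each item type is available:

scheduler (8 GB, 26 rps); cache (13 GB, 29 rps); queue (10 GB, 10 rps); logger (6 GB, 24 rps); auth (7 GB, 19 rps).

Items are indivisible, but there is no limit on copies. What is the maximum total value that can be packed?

170 rps

Best value-per-unit is logger at 24/6; filling with it alone gives 7×24 = 168.
Optimal mix: 1×scheduler + 6×logger → memory 44, value 170.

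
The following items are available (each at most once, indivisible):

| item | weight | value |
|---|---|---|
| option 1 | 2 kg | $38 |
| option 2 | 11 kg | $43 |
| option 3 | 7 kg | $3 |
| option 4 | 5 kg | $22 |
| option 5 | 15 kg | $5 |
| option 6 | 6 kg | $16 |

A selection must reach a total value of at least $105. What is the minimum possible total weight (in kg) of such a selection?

24

Subsets with value ≥ 105, sorted by total weight:
- option 1+option 2+option 4+option 6: weight 24, value 119
- option 1+option 2+option 3+option 4: weight 25, value 106
- option 1+option 2+option 3+option 4+option 6: weight 31, value 122
Minimum weight: 24 kg.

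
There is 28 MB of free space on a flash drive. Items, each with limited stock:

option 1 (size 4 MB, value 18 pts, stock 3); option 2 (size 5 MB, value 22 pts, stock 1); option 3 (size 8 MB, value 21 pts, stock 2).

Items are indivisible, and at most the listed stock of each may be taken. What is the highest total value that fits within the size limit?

97 pts

Top feasible selections:
- 3×option 1 + 1×option 2 + 1×option 3: size 25, value 97
- 3×option 1 + 2×option 3: size 28, value 96
Best: 97 pts.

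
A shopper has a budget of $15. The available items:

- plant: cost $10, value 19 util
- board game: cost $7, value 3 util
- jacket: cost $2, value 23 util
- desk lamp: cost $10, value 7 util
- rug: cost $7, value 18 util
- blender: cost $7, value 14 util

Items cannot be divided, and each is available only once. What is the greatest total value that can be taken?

Check high-value combinations within $15:
- plant+jacket: cost 10+2=12, value 19+23=42
- jacket+rug: cost 2+7=9, value 23+18=41
- jacket+blender: cost 2+7=9, value 23+14=37
- rug+blender: cost 7+7=14, value 18+14=32
Best: 42 util.

42 util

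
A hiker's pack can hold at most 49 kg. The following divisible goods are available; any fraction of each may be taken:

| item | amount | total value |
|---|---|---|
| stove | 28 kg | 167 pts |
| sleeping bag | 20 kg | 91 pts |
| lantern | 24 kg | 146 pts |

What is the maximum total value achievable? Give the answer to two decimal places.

Take in order of value per unit:
- lantern (146/24 per unit): all 24 → value 146, running total 146.00
- stove (167/28 per unit): 25 of 28 → value 25×167/28 = 149.1071, running total 295.11
Total 295.11.

295.11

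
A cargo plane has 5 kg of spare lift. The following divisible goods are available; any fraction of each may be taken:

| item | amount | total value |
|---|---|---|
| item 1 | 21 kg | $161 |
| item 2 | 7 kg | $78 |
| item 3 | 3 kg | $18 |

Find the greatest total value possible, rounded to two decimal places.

Take in order of value per unit:
- item 2 (78/7 per unit): 5 of 7 → value 5×78/7 = 55.7143, running total 55.71
Total 55.71.

55.71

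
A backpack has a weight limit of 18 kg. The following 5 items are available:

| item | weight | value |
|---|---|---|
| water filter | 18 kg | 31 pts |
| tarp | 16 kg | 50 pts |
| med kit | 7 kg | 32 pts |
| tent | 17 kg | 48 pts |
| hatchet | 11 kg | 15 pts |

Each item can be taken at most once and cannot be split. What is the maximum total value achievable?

This is a 0/1 knapsack; check combinations near the capacity.
- tarp: weight 16, value 50
- tent: weight 17, value 48
- med kit+hatchet: weight 7+11=18, value 32+15=47
- med kit: weight 7, value 32
Best: 50 pts.

50 pts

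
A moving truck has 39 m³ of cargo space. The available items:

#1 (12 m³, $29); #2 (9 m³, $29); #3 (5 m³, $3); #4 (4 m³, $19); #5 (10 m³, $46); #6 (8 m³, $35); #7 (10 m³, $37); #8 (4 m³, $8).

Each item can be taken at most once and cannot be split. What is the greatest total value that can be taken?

Check high-value combinations within 39 m³:
- #2+#5+#6+#7: volume 9+10+8+10=37, value 29+46+35+37=147
- #4+#5+#6+#7+#8: volume 4+10+8+10+4=36, value 19+46+35+37+8=145
- #3+#4+#5+#6+#7: volume 5+4+10+8+10=37, value 3+19+46+35+37=140
- #2+#4+#5+#7+#8: volume 9+4+10+10+4=37, value 29+19+46+37+8=139
- #1+#2+#5+#6: volume 12+9+10+8=39, value 29+29+46+35=139
Best: $147.

$147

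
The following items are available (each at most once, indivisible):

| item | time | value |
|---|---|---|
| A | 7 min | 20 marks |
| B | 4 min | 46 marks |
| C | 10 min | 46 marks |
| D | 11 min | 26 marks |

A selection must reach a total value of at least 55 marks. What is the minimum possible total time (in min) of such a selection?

Subsets with value ≥ 55, sorted by total time:
- A+B: time 11, value 66
- B+C: time 14, value 92
- B+D: time 15, value 72
Minimum time: 11 min.

11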